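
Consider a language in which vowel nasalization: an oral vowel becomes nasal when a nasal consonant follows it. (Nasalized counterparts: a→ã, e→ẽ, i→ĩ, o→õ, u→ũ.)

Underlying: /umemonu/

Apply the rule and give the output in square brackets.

/u/ before nasal /m/ → [ũ]
/e/ before nasal /m/ → [ẽ]
/o/ before nasal /n/ → [õ]

[ũmẽmõnu]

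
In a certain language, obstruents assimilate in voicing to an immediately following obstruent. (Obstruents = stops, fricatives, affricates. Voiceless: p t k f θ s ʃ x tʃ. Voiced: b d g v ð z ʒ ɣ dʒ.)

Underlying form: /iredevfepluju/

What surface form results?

[iredeffepluju]

/v/ before /f/ (voiceless) → [f]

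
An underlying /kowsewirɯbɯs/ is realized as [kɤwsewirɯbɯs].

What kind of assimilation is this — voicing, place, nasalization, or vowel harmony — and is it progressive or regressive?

vowel harmony, regressive

/o/→[ɤ].
Vowels agree with the last vowel, so the harmony is regressive.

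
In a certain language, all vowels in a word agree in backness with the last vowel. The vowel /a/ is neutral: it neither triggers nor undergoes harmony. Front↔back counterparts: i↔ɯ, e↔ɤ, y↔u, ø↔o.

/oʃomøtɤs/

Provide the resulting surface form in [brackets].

[oʃomotɤs]

/ø/ harmonizes with /ɤ/ ([+back]) → [o]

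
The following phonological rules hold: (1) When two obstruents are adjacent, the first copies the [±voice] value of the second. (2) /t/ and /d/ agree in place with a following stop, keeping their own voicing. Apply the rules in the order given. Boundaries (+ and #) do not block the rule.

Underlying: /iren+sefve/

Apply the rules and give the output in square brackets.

[iren+sevve]

Rule 1: /f/ before /v/ (voiced) → [v]
After rule 1: iren+sevve
Rule 2: no segment meets the rule's conditions; no change.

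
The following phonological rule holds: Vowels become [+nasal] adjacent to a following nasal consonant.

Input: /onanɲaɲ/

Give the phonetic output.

/o/ before nasal /n/ → [õ]
/a/ before nasal /n/ → [ã]
/a/ before nasal /ɲ/ → [ã]

[õnãnɲãɲ]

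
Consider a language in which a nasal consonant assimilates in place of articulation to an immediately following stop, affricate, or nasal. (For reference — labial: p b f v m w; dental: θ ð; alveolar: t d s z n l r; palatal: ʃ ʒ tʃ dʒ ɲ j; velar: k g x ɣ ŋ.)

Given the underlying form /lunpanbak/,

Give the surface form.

[lumpambak]

/n/ before /p/ (labial) → [m]
/n/ before /b/ (labial) → [m]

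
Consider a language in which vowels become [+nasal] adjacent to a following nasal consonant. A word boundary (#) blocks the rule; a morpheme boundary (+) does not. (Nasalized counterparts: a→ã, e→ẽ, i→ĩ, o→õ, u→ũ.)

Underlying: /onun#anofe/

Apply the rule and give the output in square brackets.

[õnũn#ãnofe]

/o/ before nasal /n/ → [õ]
/u/ before nasal /n/ → [ũ]
/a/ before nasal /n/ → [ã]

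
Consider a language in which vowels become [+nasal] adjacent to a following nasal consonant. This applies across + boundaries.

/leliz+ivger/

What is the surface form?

[leliz+ivger]

no segment meets the rule's conditions; no change.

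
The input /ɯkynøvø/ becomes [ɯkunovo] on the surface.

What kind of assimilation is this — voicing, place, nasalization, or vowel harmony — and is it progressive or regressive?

vowel harmony, progressive

/y/→[u] /ø/→[o] /ø/→[o].
Vowels agree with the first vowel, so the harmony is progressive.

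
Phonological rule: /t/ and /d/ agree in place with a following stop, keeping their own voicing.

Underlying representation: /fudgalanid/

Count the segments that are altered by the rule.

1

/d/ before /g/ (velar) → [g]
1 segment changes.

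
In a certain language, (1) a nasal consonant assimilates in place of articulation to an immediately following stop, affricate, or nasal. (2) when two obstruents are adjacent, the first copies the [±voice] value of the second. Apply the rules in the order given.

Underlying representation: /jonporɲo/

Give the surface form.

Rule 1: /n/ before /p/ (labial) → [m]
After rule 1: jomporɲo
Rule 2: no segment meets the rule's conditions; no change.

[jomporɲo]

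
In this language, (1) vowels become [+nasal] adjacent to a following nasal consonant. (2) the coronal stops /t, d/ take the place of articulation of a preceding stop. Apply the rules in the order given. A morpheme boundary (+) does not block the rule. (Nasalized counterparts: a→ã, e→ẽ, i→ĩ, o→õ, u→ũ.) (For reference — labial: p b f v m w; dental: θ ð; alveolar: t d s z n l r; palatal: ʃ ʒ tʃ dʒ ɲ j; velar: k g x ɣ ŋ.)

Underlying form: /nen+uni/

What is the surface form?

[nẽn+ũni]

Rule 1: /e/ before nasal /n/ → [ẽ]
Rule 1: /u/ before nasal /n/ → [ũ]
After rule 1: nẽn+ũni
Rule 2: no segment meets the rule's conditions; no change.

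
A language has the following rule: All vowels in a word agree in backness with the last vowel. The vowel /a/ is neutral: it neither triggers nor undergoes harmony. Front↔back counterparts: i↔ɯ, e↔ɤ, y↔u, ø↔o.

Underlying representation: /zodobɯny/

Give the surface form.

/o/ harmonizes with /y/ ([-back]) → [ø]
/o/ harmonizes with /y/ ([-back]) → [ø]
/ɯ/ harmonizes with /y/ ([-back]) → [i]

[zødøbiny]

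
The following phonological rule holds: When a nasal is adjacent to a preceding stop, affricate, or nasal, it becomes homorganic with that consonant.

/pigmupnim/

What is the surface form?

[pigŋupmim]

/m/ after /g/ (velar) → [ŋ]
/n/ after /p/ (labial) → [m]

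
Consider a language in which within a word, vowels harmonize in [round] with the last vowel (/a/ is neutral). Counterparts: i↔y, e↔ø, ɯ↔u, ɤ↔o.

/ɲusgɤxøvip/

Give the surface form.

[ɲɯsgɤxevip]

/u/ harmonizes with /i/ ([-round]) → [ɯ]
/ø/ harmonizes with /i/ ([-round]) → [e]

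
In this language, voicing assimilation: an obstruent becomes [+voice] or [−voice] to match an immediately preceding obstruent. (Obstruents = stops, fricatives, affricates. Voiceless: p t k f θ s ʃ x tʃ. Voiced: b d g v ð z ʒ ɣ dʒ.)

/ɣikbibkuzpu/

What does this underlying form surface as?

/b/ after /k/ (voiceless) → [p]
/k/ after /b/ (voiced) → [g]
/p/ after /z/ (voiced) → [b]

[ɣikpibguzbu]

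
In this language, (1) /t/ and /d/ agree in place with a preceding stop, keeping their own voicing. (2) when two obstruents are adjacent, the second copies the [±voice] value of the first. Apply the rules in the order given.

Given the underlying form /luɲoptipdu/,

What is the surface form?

Rule 1: /t/ after /p/ (labial) → [p]
Rule 1: /d/ after /p/ (labial) → [b]
After rule 1: luɲoppipbu
Rule 2: /b/ after /p/ (voiceless) → [p]

[luɲoppippu]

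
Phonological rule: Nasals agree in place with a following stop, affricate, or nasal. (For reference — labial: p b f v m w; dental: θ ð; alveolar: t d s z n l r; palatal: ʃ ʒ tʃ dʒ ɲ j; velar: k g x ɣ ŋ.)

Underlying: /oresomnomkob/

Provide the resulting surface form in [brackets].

[oresonnoŋkob]

/m/ before /n/ (alveolar) → [n]
/m/ before /k/ (velar) → [ŋ]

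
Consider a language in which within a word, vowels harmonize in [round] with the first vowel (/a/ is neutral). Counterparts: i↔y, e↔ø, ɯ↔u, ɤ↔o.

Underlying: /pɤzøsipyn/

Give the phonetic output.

/ø/ harmonizes with /ɤ/ ([-round]) → [e]
/y/ harmonizes with /ɤ/ ([-round]) → [i]

[pɤzesipin]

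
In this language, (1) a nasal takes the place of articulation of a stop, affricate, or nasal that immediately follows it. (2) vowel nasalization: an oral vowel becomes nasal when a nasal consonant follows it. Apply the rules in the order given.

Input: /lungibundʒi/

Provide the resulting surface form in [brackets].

[lũŋgibũɲdʒi]

Rule 1: /n/ before /g/ (velar) → [ŋ]
Rule 1: /n/ before /dʒ/ (palatal) → [ɲ]
After rule 1: luŋgibuɲdʒi
Rule 2: /u/ before nasal /ŋ/ → [ũ]
Rule 2: /u/ before nasal /ɲ/ → [ũ]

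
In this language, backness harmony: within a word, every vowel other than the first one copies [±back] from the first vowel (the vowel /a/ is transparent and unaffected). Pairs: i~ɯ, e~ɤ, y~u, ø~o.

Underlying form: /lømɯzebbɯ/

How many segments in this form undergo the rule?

/ɯ/ harmonizes with /ø/ ([-back]) → [i]
/ɯ/ harmonizes with /ø/ ([-back]) → [i]
2 segments change.

2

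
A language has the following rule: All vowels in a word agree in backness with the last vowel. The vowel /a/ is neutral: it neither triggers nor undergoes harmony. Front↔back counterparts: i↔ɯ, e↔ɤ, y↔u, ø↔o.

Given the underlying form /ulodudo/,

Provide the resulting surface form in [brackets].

no segment meets the rule's conditions; no change.

[ulodudo]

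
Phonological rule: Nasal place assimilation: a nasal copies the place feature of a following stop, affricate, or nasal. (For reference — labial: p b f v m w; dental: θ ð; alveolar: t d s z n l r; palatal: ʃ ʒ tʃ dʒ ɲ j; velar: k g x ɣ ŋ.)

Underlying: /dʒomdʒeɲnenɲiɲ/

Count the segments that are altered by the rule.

/m/ before /dʒ/ (palatal) → [ɲ]
/ɲ/ before /n/ (alveolar) → [n]
/n/ before /ɲ/ (palatal) → [ɲ]
3 segments change.

3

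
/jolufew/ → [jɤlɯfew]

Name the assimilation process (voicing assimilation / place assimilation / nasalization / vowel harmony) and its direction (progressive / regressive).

/o/→[ɤ] /u/→[ɯ].
Vowels agree with the last vowel, so the harmony is regressive.

vowel harmony, regressive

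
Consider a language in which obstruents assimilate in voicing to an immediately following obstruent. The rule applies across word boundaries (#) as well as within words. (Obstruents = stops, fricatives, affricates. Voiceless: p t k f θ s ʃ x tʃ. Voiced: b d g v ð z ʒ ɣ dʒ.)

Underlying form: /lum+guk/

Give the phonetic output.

no segment meets the rule's conditions; no change.

[lum+guk]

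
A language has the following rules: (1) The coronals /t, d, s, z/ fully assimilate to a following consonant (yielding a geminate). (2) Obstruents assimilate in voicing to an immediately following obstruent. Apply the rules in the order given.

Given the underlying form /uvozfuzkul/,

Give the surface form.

Rule 1: /z/ before /f/ → [f] (total assimilation)
Rule 1: /z/ before /k/ → [k] (total assimilation)
After rule 1: uvoffukkul
Rule 2: no segment meets the rule's conditions; no change.

[uvoffukkul]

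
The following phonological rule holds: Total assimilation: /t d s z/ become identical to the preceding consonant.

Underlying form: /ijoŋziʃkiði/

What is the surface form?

[ijoŋŋiʃkiði]

/z/ after /ŋ/ → [ŋ] (total assimilation)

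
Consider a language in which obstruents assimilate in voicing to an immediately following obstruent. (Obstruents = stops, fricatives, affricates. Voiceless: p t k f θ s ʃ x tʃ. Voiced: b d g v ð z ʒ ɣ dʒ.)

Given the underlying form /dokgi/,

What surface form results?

/k/ before /g/ (voiced) → [g]

[doggi]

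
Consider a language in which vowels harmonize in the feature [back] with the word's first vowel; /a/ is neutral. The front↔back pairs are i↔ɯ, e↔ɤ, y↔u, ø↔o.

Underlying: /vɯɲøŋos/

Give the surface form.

/ø/ harmonizes with /ɯ/ ([+back]) → [o]

[vɯɲoŋos]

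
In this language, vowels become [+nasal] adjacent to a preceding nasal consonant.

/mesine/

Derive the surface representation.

[mẽsinẽ]

/e/ after nasal /m/ → [ẽ]
/e/ after nasal /n/ → [ẽ]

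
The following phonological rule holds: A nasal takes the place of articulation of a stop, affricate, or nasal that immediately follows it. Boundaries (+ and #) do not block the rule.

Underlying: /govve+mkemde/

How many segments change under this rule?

2

/m/ before /k/ (velar) → [ŋ]
/m/ before /d/ (alveolar) → [n]
2 segments change.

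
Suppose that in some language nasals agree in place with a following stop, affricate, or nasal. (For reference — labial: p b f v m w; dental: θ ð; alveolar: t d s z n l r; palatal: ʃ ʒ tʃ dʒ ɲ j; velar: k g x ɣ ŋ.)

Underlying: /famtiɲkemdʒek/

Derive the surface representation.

/m/ before /t/ (alveolar) → [n]
/ɲ/ before /k/ (velar) → [ŋ]
/m/ before /dʒ/ (palatal) → [ɲ]

[fantiŋkeɲdʒek]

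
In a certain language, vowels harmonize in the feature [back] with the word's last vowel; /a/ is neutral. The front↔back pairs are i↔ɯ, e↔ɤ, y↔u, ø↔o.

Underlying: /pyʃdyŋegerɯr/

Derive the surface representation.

[puʃduŋɤgɤrɯr]

/y/ harmonizes with /ɯ/ ([+back]) → [u]
/y/ harmonizes with /ɯ/ ([+back]) → [u]
/e/ harmonizes with /ɯ/ ([+back]) → [ɤ]
/e/ harmonizes with /ɯ/ ([+back]) → [ɤ]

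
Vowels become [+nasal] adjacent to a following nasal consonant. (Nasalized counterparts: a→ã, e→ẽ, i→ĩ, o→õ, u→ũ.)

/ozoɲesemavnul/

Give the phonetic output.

/o/ before nasal /ɲ/ → [õ]
/e/ before nasal /m/ → [ẽ]

[ozõɲesẽmavnul]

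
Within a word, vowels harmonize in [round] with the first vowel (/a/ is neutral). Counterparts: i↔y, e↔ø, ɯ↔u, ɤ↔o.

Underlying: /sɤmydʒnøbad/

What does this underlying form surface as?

[sɤmidʒnebad]

/y/ harmonizes with /ɤ/ ([-round]) → [i]
/ø/ harmonizes with /ɤ/ ([-round]) → [e]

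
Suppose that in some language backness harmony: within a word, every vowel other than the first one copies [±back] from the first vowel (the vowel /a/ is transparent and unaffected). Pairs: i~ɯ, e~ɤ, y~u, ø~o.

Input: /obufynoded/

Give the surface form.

[obufunodɤd]

/y/ harmonizes with /o/ ([+back]) → [u]
/e/ harmonizes with /o/ ([+back]) → [ɤ]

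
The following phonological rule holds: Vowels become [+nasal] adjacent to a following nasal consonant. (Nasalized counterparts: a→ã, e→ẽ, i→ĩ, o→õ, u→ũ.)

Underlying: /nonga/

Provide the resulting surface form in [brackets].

/o/ before nasal /n/ → [õ]

[nõnga]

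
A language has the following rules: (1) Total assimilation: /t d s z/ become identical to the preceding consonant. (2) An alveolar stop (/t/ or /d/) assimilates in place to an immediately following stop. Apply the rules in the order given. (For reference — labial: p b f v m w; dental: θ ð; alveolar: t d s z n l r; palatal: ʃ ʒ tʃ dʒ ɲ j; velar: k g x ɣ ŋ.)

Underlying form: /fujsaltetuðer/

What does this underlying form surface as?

Rule 1: /s/ after /j/ → [j] (total assimilation)
Rule 1: /t/ after /l/ → [l] (total assimilation)
After rule 1: fujjalletuðer
Rule 2: no segment meets the rule's conditions; no change.

[fujjalletuðer]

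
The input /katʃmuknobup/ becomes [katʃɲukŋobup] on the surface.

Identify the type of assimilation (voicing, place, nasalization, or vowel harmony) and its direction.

/m/→[ɲ] /n/→[ŋ].
Each target copies a feature from the preceding segment, so the direction is progressive.

place assimilation, progressive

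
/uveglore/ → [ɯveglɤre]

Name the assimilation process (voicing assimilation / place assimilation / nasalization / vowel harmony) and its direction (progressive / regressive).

/u/→[ɯ] /o/→[ɤ].
Vowels agree with the last vowel, so the harmony is regressive.

vowel harmony, regressive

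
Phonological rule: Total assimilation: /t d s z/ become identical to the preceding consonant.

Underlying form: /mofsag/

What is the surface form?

/s/ after /f/ → [f] (total assimilation)

[moffag]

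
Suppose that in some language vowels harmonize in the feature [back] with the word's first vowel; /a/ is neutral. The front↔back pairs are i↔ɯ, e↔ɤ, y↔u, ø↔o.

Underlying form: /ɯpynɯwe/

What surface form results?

/y/ harmonizes with /ɯ/ ([+back]) → [u]
/e/ harmonizes with /ɯ/ ([+back]) → [ɤ]

[ɯpunɯwɤ]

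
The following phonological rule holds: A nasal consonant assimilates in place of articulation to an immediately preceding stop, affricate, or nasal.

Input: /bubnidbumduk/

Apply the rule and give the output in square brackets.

[bubmidbumduk]

/n/ after /b/ (labial) → [m]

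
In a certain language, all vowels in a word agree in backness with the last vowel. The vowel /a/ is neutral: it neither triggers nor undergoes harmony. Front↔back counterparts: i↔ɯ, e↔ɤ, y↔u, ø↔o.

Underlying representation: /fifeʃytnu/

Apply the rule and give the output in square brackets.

/i/ harmonizes with /u/ ([+back]) → [ɯ]
/e/ harmonizes with /u/ ([+back]) → [ɤ]
/y/ harmonizes with /u/ ([+back]) → [u]

[fɯfɤʃutnu]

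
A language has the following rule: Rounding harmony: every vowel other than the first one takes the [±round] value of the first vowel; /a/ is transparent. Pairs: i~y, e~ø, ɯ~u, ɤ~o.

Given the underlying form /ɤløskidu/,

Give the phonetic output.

[ɤleskidɯ]

/ø/ harmonizes with /ɤ/ ([-round]) → [e]
/u/ harmonizes with /ɤ/ ([-round]) → [ɯ]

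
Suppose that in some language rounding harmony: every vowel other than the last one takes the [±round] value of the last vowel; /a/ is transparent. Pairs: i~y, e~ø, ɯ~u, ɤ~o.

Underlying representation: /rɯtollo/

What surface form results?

/ɯ/ harmonizes with /o/ ([+round]) → [u]

[rutollo]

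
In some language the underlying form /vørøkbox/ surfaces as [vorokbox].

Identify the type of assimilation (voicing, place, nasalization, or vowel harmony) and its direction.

/ø/→[o] /ø/→[o].
Vowels agree with the last vowel, so the harmony is regressive.

vowel harmony, regressive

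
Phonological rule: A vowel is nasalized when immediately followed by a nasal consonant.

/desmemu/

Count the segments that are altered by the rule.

/e/ before nasal /m/ → [ẽ]
1 segment changes.

1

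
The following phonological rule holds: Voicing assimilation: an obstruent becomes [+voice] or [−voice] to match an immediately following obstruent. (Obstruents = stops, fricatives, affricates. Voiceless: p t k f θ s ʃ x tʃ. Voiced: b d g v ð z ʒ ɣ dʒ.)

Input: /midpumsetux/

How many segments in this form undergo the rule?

/d/ before /p/ (voiceless) → [t]
1 segment changes.

1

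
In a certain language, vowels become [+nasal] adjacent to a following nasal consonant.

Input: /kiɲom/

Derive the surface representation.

/i/ before nasal /ɲ/ → [ĩ]
/o/ before nasal /m/ → [õ]

[kĩɲõm]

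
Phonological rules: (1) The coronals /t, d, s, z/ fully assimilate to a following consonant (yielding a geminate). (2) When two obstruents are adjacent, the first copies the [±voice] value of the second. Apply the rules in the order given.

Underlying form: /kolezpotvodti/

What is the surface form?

Rule 1: /z/ before /p/ → [p] (total assimilation)
Rule 1: /t/ before /v/ → [v] (total assimilation)
Rule 1: /d/ before /t/ → [t] (total assimilation)
After rule 1: koleppovvotti
Rule 2: no segment meets the rule's conditions; no change.

[koleppovvotti]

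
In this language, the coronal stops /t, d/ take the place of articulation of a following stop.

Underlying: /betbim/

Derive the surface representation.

/t/ before /b/ (labial) → [p]

[bepbim]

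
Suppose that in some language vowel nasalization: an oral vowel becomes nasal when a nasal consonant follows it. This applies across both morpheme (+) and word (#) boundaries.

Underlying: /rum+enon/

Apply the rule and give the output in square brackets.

[rũm+ẽnõn]

/u/ before nasal /m/ → [ũ]
/e/ before nasal /n/ → [ẽ]
/o/ before nasal /n/ → [õ]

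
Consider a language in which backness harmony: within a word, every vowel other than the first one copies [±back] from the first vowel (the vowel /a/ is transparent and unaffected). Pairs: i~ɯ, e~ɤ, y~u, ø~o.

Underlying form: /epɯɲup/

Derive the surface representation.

[epiɲyp]

/ɯ/ harmonizes with /e/ ([-back]) → [i]
/u/ harmonizes with /e/ ([-back]) → [y]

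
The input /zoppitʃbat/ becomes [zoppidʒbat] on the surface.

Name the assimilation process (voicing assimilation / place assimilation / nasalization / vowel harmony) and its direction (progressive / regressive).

/tʃ/→[dʒ].
Each target copies a feature from the following segment, so the direction is regressive.

voicing assimilation, regressive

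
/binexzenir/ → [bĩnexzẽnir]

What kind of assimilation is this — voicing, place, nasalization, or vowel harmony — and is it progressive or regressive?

nasalization, regressive

/i/→[ĩ] /e/→[ẽ].
Each target copies a feature from the following segment, so the direction is regressive.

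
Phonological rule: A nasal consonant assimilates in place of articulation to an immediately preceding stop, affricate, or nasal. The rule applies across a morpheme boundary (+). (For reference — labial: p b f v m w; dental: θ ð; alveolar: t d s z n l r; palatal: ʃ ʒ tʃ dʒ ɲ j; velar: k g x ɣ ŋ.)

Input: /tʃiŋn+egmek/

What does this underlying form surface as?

[tʃiŋŋ+egŋek]

/n/ after /ŋ/ (velar) → [ŋ]
/m/ after /g/ (velar) → [ŋ]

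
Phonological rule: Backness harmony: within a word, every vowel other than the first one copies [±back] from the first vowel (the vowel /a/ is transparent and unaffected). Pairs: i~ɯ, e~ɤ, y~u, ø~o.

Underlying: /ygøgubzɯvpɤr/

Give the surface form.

[ygøgybzivper]

/u/ harmonizes with /y/ ([-back]) → [y]
/ɯ/ harmonizes with /y/ ([-back]) → [i]
/ɤ/ harmonizes with /y/ ([-back]) → [e]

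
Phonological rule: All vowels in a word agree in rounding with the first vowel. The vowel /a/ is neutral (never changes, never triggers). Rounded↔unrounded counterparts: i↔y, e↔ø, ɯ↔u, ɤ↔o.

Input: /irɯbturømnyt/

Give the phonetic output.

[irɯbtɯremnit]

/u/ harmonizes with /i/ ([-round]) → [ɯ]
/ø/ harmonizes with /i/ ([-round]) → [e]
/y/ harmonizes with /i/ ([-round]) → [i]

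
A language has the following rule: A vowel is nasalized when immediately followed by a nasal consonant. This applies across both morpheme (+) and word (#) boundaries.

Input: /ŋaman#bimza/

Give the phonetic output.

[ŋãmãn#bĩmza]

/a/ before nasal /m/ → [ã]
/a/ before nasal /n/ → [ã]
/i/ before nasal /m/ → [ĩ]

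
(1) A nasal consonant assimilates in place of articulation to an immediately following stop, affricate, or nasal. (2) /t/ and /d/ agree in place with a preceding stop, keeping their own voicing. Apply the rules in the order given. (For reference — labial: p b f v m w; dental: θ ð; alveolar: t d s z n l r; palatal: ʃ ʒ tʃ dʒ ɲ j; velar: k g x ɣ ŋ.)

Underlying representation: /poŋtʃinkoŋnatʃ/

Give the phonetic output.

Rule 1: /ŋ/ before /tʃ/ (palatal) → [ɲ]
Rule 1: /n/ before /k/ (velar) → [ŋ]
Rule 1: /ŋ/ before /n/ (alveolar) → [n]
After rule 1: poɲtʃiŋkonnatʃ
Rule 2: no segment meets the rule's conditions; no change.

[poɲtʃiŋkonnatʃ]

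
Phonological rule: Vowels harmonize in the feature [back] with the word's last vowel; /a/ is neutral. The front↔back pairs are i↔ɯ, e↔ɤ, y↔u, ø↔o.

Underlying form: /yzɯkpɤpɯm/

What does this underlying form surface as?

[uzɯkpɤpɯm]

/y/ harmonizes with /ɯ/ ([+back]) → [u]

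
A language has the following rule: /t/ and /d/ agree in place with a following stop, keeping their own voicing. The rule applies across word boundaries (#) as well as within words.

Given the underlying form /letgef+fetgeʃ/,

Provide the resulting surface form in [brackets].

[lekgef+fekgeʃ]

/t/ before /g/ (velar) → [k]
/t/ before /g/ (velar) → [k]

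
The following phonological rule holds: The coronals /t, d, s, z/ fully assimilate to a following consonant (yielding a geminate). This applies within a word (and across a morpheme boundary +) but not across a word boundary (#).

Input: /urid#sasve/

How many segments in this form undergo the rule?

1

/s/ before /v/ → [v] (total assimilation)
1 segment changes.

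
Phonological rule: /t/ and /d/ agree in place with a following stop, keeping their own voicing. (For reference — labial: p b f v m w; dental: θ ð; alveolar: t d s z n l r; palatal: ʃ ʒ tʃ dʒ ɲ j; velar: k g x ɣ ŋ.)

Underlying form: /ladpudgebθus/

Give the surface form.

[labpuggebθus]

/d/ before /p/ (labial) → [b]
/d/ before /g/ (velar) → [g]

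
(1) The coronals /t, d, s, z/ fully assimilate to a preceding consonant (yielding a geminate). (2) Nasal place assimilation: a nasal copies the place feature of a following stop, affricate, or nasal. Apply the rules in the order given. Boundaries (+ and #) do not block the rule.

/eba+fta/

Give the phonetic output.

Rule 1: /t/ after /f/ → [f] (total assimilation)
After rule 1: eba+ffa
Rule 2: no segment meets the rule's conditions; no change.

[eba+ffa]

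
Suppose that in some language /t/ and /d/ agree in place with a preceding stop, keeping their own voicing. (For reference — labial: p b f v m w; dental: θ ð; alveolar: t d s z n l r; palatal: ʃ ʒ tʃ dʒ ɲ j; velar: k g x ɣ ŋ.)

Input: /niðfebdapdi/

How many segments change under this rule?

/d/ after /b/ (labial) → [b]
/d/ after /p/ (labial) → [b]
2 segments change.

2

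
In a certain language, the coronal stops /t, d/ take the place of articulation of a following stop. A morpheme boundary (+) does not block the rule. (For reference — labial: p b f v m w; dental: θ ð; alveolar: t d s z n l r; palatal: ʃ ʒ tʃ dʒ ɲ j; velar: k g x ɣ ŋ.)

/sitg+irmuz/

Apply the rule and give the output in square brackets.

[sikg+irmuz]

/t/ before /g/ (velar) → [k]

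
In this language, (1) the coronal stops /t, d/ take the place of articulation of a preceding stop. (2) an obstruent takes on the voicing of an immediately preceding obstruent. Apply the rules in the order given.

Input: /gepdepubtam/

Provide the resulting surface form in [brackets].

Rule 1: /d/ after /p/ (labial) → [b]
Rule 1: /t/ after /b/ (labial) → [p]
After rule 1: gepbepubpam
Rule 2: /b/ after /p/ (voiceless) → [p]
Rule 2: /p/ after /b/ (voiced) → [b]

[geppepubbam]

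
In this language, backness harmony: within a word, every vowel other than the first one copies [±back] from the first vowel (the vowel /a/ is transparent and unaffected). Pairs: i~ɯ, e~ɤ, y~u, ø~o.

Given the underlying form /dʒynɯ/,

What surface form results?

/ɯ/ harmonizes with /y/ ([-back]) → [i]

[dʒyni]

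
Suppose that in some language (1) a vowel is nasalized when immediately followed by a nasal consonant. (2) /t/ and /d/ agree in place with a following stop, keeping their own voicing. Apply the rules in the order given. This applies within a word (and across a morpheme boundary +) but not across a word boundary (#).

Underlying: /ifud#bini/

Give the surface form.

[ifud#bĩni]

Rule 1: /i/ before nasal /n/ → [ĩ]
After rule 1: ifud#bĩni
Rule 2: no segment meets the rule's conditions; no change.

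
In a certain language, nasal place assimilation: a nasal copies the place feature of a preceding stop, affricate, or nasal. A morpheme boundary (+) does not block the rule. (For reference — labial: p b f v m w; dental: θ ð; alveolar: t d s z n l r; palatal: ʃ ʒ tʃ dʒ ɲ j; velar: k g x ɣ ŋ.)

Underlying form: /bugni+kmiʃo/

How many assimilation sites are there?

2

/n/ after /g/ (velar) → [ŋ]
/m/ after /k/ (velar) → [ŋ]
2 segments change.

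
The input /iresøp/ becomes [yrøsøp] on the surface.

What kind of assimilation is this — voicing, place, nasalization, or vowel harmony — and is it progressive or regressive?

/i/→[y] /e/→[ø].
Vowels agree with the last vowel, so the harmony is regressive.

vowel harmony, regressive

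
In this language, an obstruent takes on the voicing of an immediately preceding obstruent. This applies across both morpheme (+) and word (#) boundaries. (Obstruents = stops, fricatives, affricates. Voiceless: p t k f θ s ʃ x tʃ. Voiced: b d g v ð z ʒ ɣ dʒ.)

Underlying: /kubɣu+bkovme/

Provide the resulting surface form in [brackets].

[kubɣu+bgovme]

/k/ after /b/ (voiced) → [g]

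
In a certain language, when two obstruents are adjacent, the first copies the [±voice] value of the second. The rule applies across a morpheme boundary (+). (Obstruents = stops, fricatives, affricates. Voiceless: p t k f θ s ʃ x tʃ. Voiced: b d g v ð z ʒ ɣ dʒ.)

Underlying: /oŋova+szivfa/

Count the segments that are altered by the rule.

/s/ before /z/ (voiced) → [z]
/v/ before /f/ (voiceless) → [f]
2 segments change.

2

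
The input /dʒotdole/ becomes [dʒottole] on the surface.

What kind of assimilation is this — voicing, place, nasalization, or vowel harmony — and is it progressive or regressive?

voicing assimilation, progressive

/d/→[t].
Each target copies a feature from the preceding segment, so the direction is progressive.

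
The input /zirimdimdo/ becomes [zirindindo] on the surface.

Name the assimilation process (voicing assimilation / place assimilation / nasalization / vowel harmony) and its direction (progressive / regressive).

place assimilation, regressive

/m/→[n] /m/→[n].
Each target copies a feature from the following segment, so the direction is regressive.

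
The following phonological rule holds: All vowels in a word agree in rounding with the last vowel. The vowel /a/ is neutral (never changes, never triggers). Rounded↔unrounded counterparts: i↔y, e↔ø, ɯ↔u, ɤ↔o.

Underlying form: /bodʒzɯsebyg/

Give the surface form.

/ɯ/ harmonizes with /y/ ([+round]) → [u]
/e/ harmonizes with /y/ ([+round]) → [ø]

[bodʒzusøbyg]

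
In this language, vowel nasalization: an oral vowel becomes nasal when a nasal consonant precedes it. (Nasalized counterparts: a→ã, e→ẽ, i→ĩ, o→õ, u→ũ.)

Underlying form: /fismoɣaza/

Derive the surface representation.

[fismõɣaza]

/o/ after nasal /m/ → [õ]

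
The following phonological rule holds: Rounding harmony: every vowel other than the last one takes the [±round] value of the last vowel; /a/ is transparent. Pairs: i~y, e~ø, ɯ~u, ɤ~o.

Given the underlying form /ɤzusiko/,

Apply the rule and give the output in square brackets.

[ozusyko]

/ɤ/ harmonizes with /o/ ([+round]) → [o]
/i/ harmonizes with /o/ ([+round]) → [y]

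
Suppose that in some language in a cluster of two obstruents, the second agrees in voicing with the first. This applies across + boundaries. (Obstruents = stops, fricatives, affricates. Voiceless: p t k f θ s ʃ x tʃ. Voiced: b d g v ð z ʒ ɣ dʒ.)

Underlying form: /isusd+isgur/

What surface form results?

[isust+iskur]

/d/ after /s/ (voiceless) → [t]
/g/ after /s/ (voiceless) → [k]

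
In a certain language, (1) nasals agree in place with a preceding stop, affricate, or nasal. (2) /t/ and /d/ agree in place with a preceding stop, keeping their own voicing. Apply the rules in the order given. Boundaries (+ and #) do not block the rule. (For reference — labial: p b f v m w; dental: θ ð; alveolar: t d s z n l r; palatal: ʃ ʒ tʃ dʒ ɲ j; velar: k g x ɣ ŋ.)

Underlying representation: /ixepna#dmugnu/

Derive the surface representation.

Rule 1: /n/ after /p/ (labial) → [m]
Rule 1: /m/ after /d/ (alveolar) → [n]
Rule 1: /n/ after /g/ (velar) → [ŋ]
After rule 1: ixepma#dnugŋu
Rule 2: no segment meets the rule's conditions; no change.

[ixepma#dnugŋu]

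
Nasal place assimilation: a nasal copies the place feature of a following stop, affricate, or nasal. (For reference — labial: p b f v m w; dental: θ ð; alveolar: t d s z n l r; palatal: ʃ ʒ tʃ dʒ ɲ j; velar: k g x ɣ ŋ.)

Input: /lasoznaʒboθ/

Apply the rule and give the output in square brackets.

no segment meets the rule's conditions; no change.

[lasoznaʒboθ]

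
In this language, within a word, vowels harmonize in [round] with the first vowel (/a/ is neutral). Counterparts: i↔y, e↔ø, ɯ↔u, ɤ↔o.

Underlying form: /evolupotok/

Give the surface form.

[evɤlɯpɤtɤk]

/o/ harmonizes with /e/ ([-round]) → [ɤ]
/u/ harmonizes with /e/ ([-round]) → [ɯ]
/o/ harmonizes with /e/ ([-round]) → [ɤ]
/o/ harmonizes with /e/ ([-round]) → [ɤ]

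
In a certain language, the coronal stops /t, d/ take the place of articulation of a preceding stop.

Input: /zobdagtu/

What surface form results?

/d/ after /b/ (labial) → [b]
/t/ after /g/ (velar) → [k]

[zobbagku]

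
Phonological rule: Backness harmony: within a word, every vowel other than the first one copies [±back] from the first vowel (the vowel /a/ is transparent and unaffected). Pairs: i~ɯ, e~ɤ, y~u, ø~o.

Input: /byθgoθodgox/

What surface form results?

[byθgøθødgøx]

/o/ harmonizes with /y/ ([-back]) → [ø]
/o/ harmonizes with /y/ ([-back]) → [ø]
/o/ harmonizes with /y/ ([-back]) → [ø]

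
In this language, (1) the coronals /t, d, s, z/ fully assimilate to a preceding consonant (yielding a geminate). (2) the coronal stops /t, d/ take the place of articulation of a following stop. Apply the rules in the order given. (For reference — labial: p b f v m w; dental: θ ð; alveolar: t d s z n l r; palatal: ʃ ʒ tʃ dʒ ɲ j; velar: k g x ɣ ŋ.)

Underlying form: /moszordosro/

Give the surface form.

[mossorrosro]

Rule 1: /z/ after /s/ → [s] (total assimilation)
Rule 1: /d/ after /r/ → [r] (total assimilation)
After rule 1: mossorrosro
Rule 2: no segment meets the rule's conditions; no change.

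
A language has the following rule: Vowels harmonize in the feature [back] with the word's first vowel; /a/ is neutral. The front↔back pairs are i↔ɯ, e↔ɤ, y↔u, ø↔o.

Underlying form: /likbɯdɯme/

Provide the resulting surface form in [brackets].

/ɯ/ harmonizes with /i/ ([-back]) → [i]
/ɯ/ harmonizes with /i/ ([-back]) → [i]

[likbidime]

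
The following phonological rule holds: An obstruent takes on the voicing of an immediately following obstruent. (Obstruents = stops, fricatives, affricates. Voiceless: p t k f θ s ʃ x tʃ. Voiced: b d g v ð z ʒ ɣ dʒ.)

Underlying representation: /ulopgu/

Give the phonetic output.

[ulobgu]

/p/ before /g/ (voiced) → [b]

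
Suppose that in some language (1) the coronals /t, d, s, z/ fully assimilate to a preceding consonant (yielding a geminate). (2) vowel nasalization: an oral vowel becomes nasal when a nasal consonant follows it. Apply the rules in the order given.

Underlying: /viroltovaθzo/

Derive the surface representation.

Rule 1: /t/ after /l/ → [l] (total assimilation)
Rule 1: /z/ after /θ/ → [θ] (total assimilation)
After rule 1: virollovaθθo
Rule 2: no segment meets the rule's conditions; no change.

[virollovaθθo]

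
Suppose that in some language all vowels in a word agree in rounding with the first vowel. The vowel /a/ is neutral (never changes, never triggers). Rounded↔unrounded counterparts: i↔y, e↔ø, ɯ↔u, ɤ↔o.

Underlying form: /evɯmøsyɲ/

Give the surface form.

[evɯmesiɲ]

/ø/ harmonizes with /e/ ([-round]) → [e]
/y/ harmonizes with /e/ ([-round]) → [i]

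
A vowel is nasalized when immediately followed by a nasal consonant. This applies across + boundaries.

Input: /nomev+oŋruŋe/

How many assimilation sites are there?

/o/ before nasal /m/ → [õ]
/o/ before nasal /ŋ/ → [õ]
/u/ before nasal /ŋ/ → [ũ]
3 segments change.

3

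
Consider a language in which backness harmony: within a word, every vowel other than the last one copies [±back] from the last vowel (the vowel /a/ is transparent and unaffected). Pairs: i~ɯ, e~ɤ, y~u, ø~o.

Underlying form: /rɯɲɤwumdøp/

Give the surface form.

/ɯ/ harmonizes with /ø/ ([-back]) → [i]
/ɤ/ harmonizes with /ø/ ([-back]) → [e]
/u/ harmonizes with /ø/ ([-back]) → [y]

[riɲewymdøp]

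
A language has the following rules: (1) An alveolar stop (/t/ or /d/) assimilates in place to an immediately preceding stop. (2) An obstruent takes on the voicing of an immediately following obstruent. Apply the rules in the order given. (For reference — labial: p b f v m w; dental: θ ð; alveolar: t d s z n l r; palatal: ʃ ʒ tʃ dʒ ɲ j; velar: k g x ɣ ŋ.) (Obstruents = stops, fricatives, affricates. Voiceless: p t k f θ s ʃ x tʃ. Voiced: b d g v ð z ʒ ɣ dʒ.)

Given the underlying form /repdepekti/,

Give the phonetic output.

[rebbepekki]

Rule 1: /d/ after /p/ (labial) → [b]
Rule 1: /t/ after /k/ (velar) → [k]
After rule 1: repbepekki
Rule 2: /p/ before /b/ (voiced) → [b]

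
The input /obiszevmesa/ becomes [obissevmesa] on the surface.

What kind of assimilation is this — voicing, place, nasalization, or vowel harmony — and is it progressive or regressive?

voicing assimilation, progressive

/z/→[s].
Each target copies a feature from the preceding segment, so the direction is progressive.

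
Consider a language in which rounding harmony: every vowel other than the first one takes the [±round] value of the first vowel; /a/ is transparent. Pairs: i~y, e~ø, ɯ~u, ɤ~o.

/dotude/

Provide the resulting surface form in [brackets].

[dotudø]

/e/ harmonizes with /o/ ([+round]) → [ø]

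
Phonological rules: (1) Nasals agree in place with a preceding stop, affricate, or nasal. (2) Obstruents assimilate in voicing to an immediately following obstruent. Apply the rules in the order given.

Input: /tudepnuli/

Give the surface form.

[tudepmuli]

Rule 1: /n/ after /p/ (labial) → [m]
After rule 1: tudepmuli
Rule 2: no segment meets the rule's conditions; no change.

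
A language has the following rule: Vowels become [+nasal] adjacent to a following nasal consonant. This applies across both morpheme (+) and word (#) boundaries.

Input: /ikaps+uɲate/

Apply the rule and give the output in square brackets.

[ikaps+ũɲate]

/u/ before nasal /ɲ/ → [ũ]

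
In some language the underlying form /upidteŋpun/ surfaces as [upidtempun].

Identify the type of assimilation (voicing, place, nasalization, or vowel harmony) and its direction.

/ŋ/→[m].
Each target copies a feature from the following segment, so the direction is regressive.

place assimilation, regressive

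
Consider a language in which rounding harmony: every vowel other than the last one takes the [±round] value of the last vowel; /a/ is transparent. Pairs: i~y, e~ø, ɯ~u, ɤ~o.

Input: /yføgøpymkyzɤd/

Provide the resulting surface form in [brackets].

/y/ harmonizes with /ɤ/ ([-round]) → [i]
/ø/ harmonizes with /ɤ/ ([-round]) → [e]
/ø/ harmonizes with /ɤ/ ([-round]) → [e]
/y/ harmonizes with /ɤ/ ([-round]) → [i]
/y/ harmonizes with /ɤ/ ([-round]) → [i]

[ifegepimkizɤd]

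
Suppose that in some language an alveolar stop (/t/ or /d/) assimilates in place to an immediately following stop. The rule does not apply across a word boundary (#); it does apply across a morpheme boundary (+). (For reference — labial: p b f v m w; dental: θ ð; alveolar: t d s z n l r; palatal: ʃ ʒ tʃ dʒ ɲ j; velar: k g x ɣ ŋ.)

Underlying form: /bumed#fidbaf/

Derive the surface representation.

/d/ before /b/ (labial) → [b]

[bumed#fibbaf]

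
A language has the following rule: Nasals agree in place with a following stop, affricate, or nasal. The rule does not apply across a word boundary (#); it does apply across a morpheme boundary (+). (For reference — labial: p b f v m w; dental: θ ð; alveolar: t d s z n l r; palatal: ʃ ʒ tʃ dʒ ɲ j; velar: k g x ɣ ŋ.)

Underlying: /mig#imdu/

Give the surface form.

/m/ before /d/ (alveolar) → [n]

[mig#indu]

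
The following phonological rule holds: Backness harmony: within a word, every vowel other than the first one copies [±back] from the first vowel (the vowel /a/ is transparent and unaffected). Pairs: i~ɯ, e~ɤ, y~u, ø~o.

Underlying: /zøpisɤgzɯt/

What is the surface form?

/ɤ/ harmonizes with /ø/ ([-back]) → [e]
/ɯ/ harmonizes with /ø/ ([-back]) → [i]

[zøpisegzit]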